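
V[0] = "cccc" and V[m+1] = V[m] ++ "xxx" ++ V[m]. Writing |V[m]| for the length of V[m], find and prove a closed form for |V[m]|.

Claim: |V[m]| = 7·2^m − 3.

Base case: |V[0]| = 4, and 7·2^0 − 3 = 4.
Assume |V[j]| = 7·2^j − 3.
Then |V[j+1]| = |V[j]| + 3 + |V[j]| = 2|V[j]| + 3 = 2(7·2^j − 3) + 3 = 7·2^{j+1} − 6 + 3 = 7·2^{j+1} − 3.
By induction, |V[m]| = 7·2^m − 3 for all m ≥ 0.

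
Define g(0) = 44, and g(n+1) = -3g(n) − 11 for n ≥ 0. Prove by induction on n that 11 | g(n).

Base case: g(0) = 44 = 11·4, so 11 | g(0).
Assume 11 | g(k), so g(k) = 11t for some integer t.
Then g(k+1) = -3g(k) − 11 = -3·(11t) − 11 = 11(-3t − 1), so 11 | g(k+1).
By induction, 11 | g(n) for all n ≥ 0.

11 | g(n)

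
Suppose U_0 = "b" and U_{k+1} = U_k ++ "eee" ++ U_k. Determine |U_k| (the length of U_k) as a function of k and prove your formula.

Claim: |U_k| = 2^{k+2} − 3.

Base case: |U_0| = 1, and 2^{0+2} − 3 = 1.
Assume |U_r| = 2^{r+2} − 3.
Then |U_{r+1}| = |U_r| + 3 + |U_r| = 2|U_r| + 3 = 2(2^{r+2} − 3) + 3 = 2^{r+3} − 6 + 3 = 2^{r+3} − 3.
This completes the inductive step, so |U_k| = 2^{k+2} − 3 for all k ≥ 0.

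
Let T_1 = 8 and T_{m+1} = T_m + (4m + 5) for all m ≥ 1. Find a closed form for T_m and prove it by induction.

Claim: T_m = 2m^2 + 3m + 3.

Base case: T_1 = 8, and 2·1^2 + 3·1 + 3 = 8.
Assume T_r = 2r^2 + 3r + 3.
Then T_{r+1} = T_r + (4r + 5) = (2r^2 + 3r + 3) + (4r + 5) = 2r^2 + 7r + 8,
and 2·(r+1)^2 + 3·(r+1) + 3 = 2r^2 + 7r + 8.
By induction, T_m = 2m^2 + 3m + 3 for all m ≥ 1.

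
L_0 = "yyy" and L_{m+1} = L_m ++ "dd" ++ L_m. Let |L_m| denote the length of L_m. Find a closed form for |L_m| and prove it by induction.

Claim: |L_m| = 5·2^m − 2.

Base case: |L_0| = 3, and 5·2^0 − 2 = 3.
Assume |L_r| = 5·2^r − 2.
Then |L_{r+1}| = |L_r| + 2 + |L_r| = 2|L_r| + 2 = 2(5·2^r − 2) + 2 = 5·2^{r+1} − 4 + 2 = 5·2^{r+1} − 2.
This completes the inductive step, so |L_m| = 5·2^m − 2 for all m ≥ 0.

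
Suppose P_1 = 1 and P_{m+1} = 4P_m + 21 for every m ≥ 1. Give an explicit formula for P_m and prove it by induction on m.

Claim: P_m = 2·4^m − 7.

Base case: P_1 = 1, and 2·4^1 − 7 = 8 − 7 = 1.
Assume P_k = 2·4^k − 7 for some k ≥ 1.
Then P_{k+1} = 4P_k + 21 = 4·(2·4^k − 7) + 21 = 8·4^k − 28 + 21 = 2·4^{k+1} − 7.
This completes the inductive step, so P_m = 2·4^m − 7 for all m ≥ 1.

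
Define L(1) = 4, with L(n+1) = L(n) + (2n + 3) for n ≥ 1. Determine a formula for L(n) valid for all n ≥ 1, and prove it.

Claim: L(n) = n^2 + 2n + 1.

Base case: L(1) = 4, and 1^2 + 2·1 + 1 = 4.
Assume L(j) = j^2 + 2j + 1.
Then L(j+1) = L(j) + (2j + 3) = (j^2 + 2j + 1) + (2j + 3) = j^2 + 4j + 4,
and (j+1)^2 + 2·(j+1) + 1 = j^2 + 4j + 4.
By induction, L(n) = n^2 + 2n + 1 for all n ≥ 1.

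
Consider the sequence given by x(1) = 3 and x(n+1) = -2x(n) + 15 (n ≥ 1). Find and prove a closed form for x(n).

Claim: x(n) = (-2)^n + 5.

Base case: x(1) = 3, and (-2)^1 + 5 = -2 + 5 = 3.
Assume x(j) = (-2)^j + 5 for some j ≥ 1.
Then x(j+1) = -2x(j) + 15 = -2·((-2)^j + 5) + 15 = -2·(-2)^j − 10 + 15 = (-2)^{j+1} + 5.
This completes the inductive step, so x(n) = (-2)^n + 5 for all n ≥ 1.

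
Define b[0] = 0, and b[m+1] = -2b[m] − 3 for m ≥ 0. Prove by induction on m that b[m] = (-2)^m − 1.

Base case: b[0] = 0, and (-2)^0 − 1 = 1 − 1 = 0.
Assume b[k] = (-2)^k − 1 for some k ≥ 0.
Then b[k+1] = -2b[k] − 3 = -2·((-2)^k − 1) − 3 = -2·(-2)^k + 2 − 3 = (-2)^{k+1} − 1.
So the formula holds for k+1, and by induction b[m] = (-2)^m − 1 for all m ≥ 0.

b[m] = (-2)^m − 1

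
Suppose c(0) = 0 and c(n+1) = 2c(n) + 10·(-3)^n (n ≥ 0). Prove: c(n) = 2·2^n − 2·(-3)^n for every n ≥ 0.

Base case: c(0) = 0, and 2·2^0 − 2·(-3)^0 = 2 − 2 = 0.
Assume c(j) = 2·2^j − 2·(-3)^j for some j ≥ 0.
Then c(j+1) = 2c(j) + 10·(-3)^j = 2·(2·2^j − 2·(-3)^j) + 10·(-3)^j = 2·2^{j+1} − 4·(-3)^j + 10·(-3)^j = 2·2^{j+1} + 6·(-3)^j = 2·2^{j+1} − 2·(-3)^{j+1}.
So the formula holds for j+1, and by induction c(n) = 2·2^n − 2·(-3)^n for all n ≥ 0.

c(n) = 2·2^n − 2·(-3)^n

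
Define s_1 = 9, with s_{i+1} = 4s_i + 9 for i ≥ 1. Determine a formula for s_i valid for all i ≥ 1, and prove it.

Claim: s_i = 3·4^i − 3.

Base case: s_1 = 9, and 3·4^1 − 3 = 12 − 3 = 9.
Assume s_k = 3·4^k − 3 for some k ≥ 1.
Then s_{k+1} = 4s_k + 9 = 4·(3·4^k − 3) + 9 = 12·4^k − 12 + 9 = 3·4^{k+1} − 3.
Hence s_i = 3·4^i − 3 for every i ≥ 1, by induction.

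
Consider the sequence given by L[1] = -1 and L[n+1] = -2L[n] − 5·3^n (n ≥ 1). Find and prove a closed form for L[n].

Claim: L[n] = -(-2)^n − 3^n.

Base case: L[1] = -1, and -(-2)^1 − 3^1 = 2 − 3 = -1.
Assume L[r] = -(-2)^r − 3^r for some r ≥ 1.
Then L[r+1] = -2L[r] − 5·3^r = -2·(-(-2)^r − 3^r) − 5·3^r = -(-2)^{r+1} + 2·3^r − 5·3^r = -(-2)^{r+1} − 3·3^r = -(-2)^{r+1} − 3^{r+1}.
This completes the inductive step, so L[n] = -(-2)^n − 3^n for all n ≥ 1.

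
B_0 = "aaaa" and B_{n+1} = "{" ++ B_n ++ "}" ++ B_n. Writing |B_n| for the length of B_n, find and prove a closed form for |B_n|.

Claim: |B_n| = 6·2^n − 2.

Base case: |B_0| = 4, and 6·2^0 − 2 = 4.
Assume |B_j| = 6·2^j − 2.
Then |B_{j+1}| = 1 + |B_j| + 1 + |B_j| = 2|B_j| + 2 = 2(6·2^j − 2) + 2 = 6·2^{j+1} − 4 + 2 = 6·2^{j+1} − 2.
This completes the inductive step, so |B_n| = 6·2^n − 2 for all n ≥ 0.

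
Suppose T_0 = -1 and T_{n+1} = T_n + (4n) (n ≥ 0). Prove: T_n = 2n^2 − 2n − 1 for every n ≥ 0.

Base case: T_0 = -1, and 2·0^2 − 2·0 − 1 = -1.
Assume T_j = 2j^2 − 2j − 1.
Then T_{j+1} = T_j + (4j) = (2j^2 − 2j − 1) + (4j) = 2j^2 + 2j − 1,
and 2·(j+1)^2 − 2·(j+1) − 1 = 2j^2 + 2j − 1.
By induction, T_n = 2n^2 − 2n − 1 for all n ≥ 0.

T_n = 2n^2 − 2n − 1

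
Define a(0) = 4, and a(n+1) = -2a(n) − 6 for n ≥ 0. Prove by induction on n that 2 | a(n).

Base case: a(0) = 4 = 2·2, so 2 | a(0).
Assume 2 | a(r), so a(r) = 2t for some integer t.
Then a(r+1) = -2a(r) − 6 = -2·(2t) − 6 = 2(-2t − 3), so 2 | a(r+1).
This completes the inductive step, so 2 | a(n) for all n ≥ 0.

2 | a(n)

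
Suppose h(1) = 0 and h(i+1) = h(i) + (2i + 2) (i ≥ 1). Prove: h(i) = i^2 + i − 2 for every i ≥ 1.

Base case: h(1) = 0, and 1^2 + 1 − 2 = 0.
Assume h(m) = m^2 + m − 2.
Then h(m+1) = h(m) + (2m + 2) = (m^2 + m − 2) + (2m + 2) = m^2 + 3m,
and (m+1)^2 + (m+1) − 2 = m^2 + 3m.
This completes the inductive step, so h(i) = i^2 + i − 2 for all i ≥ 1.

h(i) = i^2 + i − 2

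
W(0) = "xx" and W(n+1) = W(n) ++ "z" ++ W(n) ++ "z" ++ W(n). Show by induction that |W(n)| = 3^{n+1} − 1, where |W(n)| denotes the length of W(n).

Base case: |W(0)| = 2, and 3^{0+1} − 1 = 2.
Assume |W(j)| = 3^{j+1} − 1.
Then |W(j+1)| = 3|W(j)| + 2 = 3(3^{j+1} − 1) + 2 = 3^{j+2} − 3 + 2 = 3^{j+2} − 1.
So the formula holds for j+1, and by induction |W(n)| = 3^{n+1} − 1 for all n ≥ 0.

|W(n)| = 3^{n+1} − 1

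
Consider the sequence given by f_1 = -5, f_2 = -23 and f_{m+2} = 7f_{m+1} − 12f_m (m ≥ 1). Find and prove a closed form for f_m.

Claim: f_m = 3^m − 2·4^m.

Base cases: f_1 = -5 and 3^1 − 2·4^1 = -5; f_2 = -23 and 3^2 − 2·4^2 = -23.
Assume f_i = 3^i − 2·4^i for all 1 ≤ i ≤ j, where j ≥ 2.
Then f_{j+1} = 7f_j − 12f_{j−1} = 7·(3^j − 2·4^j) − 12·(3^{j−1} − 2·4^{j−1}) = (7·3 − 12)3^{j−1} − 2·(7·4 − 12)4^{j−1} = 9·3^{j−1} − 32·4^{j−1} = 3^{j+1} − 2·4^{j+1}.
So the formula holds for j+1, and by strong induction f_m = 3^m − 2·4^m for all m ≥ 1.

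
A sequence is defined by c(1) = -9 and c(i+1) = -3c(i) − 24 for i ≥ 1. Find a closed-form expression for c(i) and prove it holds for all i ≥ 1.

Claim: c(i) = (-3)^i − 6.

Base case: c(1) = -9, and (-3)^1 − 6 = -3 − 6 = -9.
Assume c(j) = (-3)^j − 6 for some j ≥ 1.
Then c(j+1) = -3c(j) − 24 = -3·((-3)^j − 6) − 24 = -3·(-3)^j + 18 − 24 = (-3)^{j+1} − 6.
So the formula holds for j+1, and by induction c(i) = (-3)^i − 6 for all i ≥ 1.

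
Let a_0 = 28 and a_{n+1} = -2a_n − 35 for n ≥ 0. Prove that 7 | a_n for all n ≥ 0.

Base case: a_0 = 28 = 7·4, so 7 | a_0.
Assume 7 | a_k, so a_k = 7t for some integer t.
Then a_{k+1} = -2a_k − 35 = -2·(7t) − 35 = 7(-2t − 5), so 7 | a_{k+1}.
By induction, 7 | a_n for all n ≥ 0.

7 | a_n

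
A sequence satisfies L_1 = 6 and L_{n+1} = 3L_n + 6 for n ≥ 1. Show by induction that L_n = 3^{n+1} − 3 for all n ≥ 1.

Base case: L_1 = 6, and 3^{1+1} − 3 = 9 − 3 = 6.
Assume L_k = 3^{k+1} − 3 for some k ≥ 1.
Then L_{k+1} = 3L_k + 6 = 3·(3^{k+1} − 3) + 6 = 3^{k+2} − 9 + 6 = 3^{k+2} − 3.
This completes the inductive step, so L_n = 3^{n+1} − 3 for all n ≥ 1.

L_n = 3^{n+1} − 3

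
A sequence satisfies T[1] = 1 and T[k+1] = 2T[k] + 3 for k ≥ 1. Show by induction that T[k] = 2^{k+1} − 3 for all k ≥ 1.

Base case: T[1] = 1, and 2^{1+1} − 3 = 4 − 3 = 1.
Assume T[j] = 2^{j+1} − 3 for some j ≥ 1.
Then T[j+1] = 2T[j] + 3 = 2·(2^{j+1} − 3) + 3 = 2^{j+2} − 6 + 3 = 2^{j+2} − 3.
By induction, T[k] = 2^{k+1} − 3 for all k ≥ 1.

T[k] = 2^{k+1} − 3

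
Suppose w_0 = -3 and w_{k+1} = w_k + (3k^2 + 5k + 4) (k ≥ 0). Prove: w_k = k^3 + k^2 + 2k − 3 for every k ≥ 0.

Base case: w_0 = -3, and 0^3 + 0^2 + 2·0 − 3 = -3.
Assume w_m = m^3 + m^2 + 2m − 3.
Then w_{m+1} = w_m + (3m^2 + 5m + 4) = (m^3 + m^2 + 2m − 3) + (3m^2 + 5m + 4) = m^3 + 4m^2 + 7m + 1,
and (m+1)^3 + (m+1)^2 + 2·(m+1) − 3 = m^3 + 4m^2 + 7m + 1.
Hence w_k = k^3 + k^2 + 2k − 3 for every k ≥ 0, by induction.

w_k = k^3 + k^2 + 2k − 3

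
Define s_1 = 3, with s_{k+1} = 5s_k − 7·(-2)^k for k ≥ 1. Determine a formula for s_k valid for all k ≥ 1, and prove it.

Claim: s_k = 5^k + (-2)^k.

Base case: s_1 = 3, and 5^1 + (-2)^1 = 5 − 2 = 3.
Assume s_m = 5^m + (-2)^m for some m ≥ 1.
Then s_{m+1} = 5s_m − 7·(-2)^m = 5·(5^m + (-2)^m) − 7·(-2)^m = 5^{m+1} + 5·(-2)^m − 7·(-2)^m = 5^{m+1} − 2·(-2)^m = 5^{m+1} + (-2)^{m+1}.
This completes the inductive step, so s_k = 5^k + (-2)^k for all k ≥ 1.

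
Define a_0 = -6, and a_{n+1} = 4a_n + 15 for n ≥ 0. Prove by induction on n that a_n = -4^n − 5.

Base case: a_0 = -6, and -4^0 − 5 = -1 − 5 = -6.
Assume a_j = -4^j − 5 for some j ≥ 0.
Then a_{j+1} = 4a_j + 15 = 4·(-4^j − 5) + 15 = -4^{j+1} − 20 + 15 = -4^{j+1} − 5.
So the formula holds for j+1, and by induction a_n = -4^n − 5 for all n ≥ 0.

a_n = -4^n − 5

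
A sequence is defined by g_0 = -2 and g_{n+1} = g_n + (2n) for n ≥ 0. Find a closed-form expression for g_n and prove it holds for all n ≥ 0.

Claim: g_n = n^2 − n − 2.

Base case: g_0 = -2, and 0^2 − 0 − 2 = -2.
Assume g_j = j^2 − j − 2.
Then g_{j+1} = g_j + (2j) = (j^2 − j − 2) + (2j) = j^2 + j − 2,
and (j+1)^2 − (j+1) − 2 = j^2 + j − 2.
This completes the inductive step, so g_n = n^2 − n − 2 for all n ≥ 0.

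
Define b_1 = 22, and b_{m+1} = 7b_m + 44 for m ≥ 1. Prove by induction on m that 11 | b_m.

Base case: b_1 = 22 = 11·2, so 11 | b_1.
Assume 11 | b_r, so b_r = 11t for some integer t.
Then b_{r+1} = 7b_r + 44 = 7·(11t) + 44 = 11(7t + 4), so 11 | b_{r+1}.
So the property holds for r+1, and by induction 11 | b_m for all m ≥ 1.

11 | b_m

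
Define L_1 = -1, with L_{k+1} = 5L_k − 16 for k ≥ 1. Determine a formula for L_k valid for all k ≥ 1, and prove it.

Claim: L_k = -5^k + 4.

Base case: L_1 = -1, and -5^1 + 4 = -5 + 4 = -1.
Assume L_m = -5^m + 4 for some m ≥ 1.
Then L_{m+1} = 5L_m − 16 = 5·(-5^m + 4) − 16 = -5^{m+1} + 20 − 16 = -5^{m+1} + 4.
Hence L_k = -5^k + 4 for every k ≥ 1, by induction.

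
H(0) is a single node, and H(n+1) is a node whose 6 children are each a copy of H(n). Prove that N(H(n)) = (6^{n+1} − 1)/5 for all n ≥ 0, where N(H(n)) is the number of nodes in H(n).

Base case: N(H(0)) = 1, and (6^{0+1} − 1)/5 = 1.
Assume N(H(r)) = (6^{r+1} − 1)/5.
Then N(H(r+1)) = 1 + 6N(H(r)) = 1 + 6·(6^{r+1} − 1)/5 = 1 + (6^{r+2} − 6)/5 = (5 + 6^{r+2} − 6)/5 = (6^{r+2} − 1)/5.
So the formula holds for r+1, and by induction N(H(n)) = (6^{n+1} − 1)/5 for all n ≥ 0.

N(H(n)) = (6^{n+1} − 1)/5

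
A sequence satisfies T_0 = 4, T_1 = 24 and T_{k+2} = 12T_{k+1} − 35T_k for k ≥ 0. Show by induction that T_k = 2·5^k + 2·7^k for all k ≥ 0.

Base cases: T_0 = 4 and 2·5^0 + 2·7^0 = 4; T_1 = 24 and 2·5^1 + 2·7^1 = 24.
Assume T_i = 2·5^i + 2·7^i for all 0 ≤ i ≤ j, where j ≥ 1.
Then T_{j+1} = 12T_j − 35T_{j−1} = 12·(2·5^j + 2·7^j) − 35·(2·5^{j−1} + 2·7^{j−1}) = 2·(12·5 − 35)5^{j−1} + 2·(12·7 − 35)7^{j−1} = 50·5^{j−1} + 98·7^{j−1} = 2·5^{j+1} + 2·7^{j+1}.
Hence T_k = 2·5^k + 2·7^k for every k ≥ 0, by strong induction.

T_k = 2·5^k + 2·7^k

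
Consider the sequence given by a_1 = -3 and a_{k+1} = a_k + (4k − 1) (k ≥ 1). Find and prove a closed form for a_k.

Claim: a_k = 2k^2 − 3k − 2.

Base case: a_1 = -3, and 2·1^2 − 3·1 − 2 = -3.
Assume a_r = 2r^2 − 3r − 2.
Then a_{r+1} = a_r + (4r − 1) = (2r^2 − 3r − 2) + (4r − 1) = 2r^2 + r − 3,
and 2·(r+1)^2 − 3·(r+1) − 2 = 2r^2 + r − 3.
Hence a_k = 2k^2 − 3k − 2 for every k ≥ 1, by induction.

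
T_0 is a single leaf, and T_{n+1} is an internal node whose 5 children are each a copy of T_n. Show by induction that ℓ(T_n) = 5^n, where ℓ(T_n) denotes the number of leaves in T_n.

Base case: ℓ(T_0) = 1, and 5^0 = 1.
Assume ℓ(T_k) = 5^k.
Then ℓ(T_{k+1}) = 5·ℓ(T_k) = 5·5^k = 5^{k+1}.
Hence ℓ(T_n) = 5^n for every n ≥ 0, by induction.

ℓ(T_n) = 5^n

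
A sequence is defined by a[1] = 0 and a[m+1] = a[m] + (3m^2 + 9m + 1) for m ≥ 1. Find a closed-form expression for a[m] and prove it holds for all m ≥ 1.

Claim: a[m] = m^3 + 3m^2 − 3m − 1.

Base case: a[1] = 0, and 1^3 + 3·1^2 − 3·1 − 1 = 0.
Assume a[k] = k^3 + 3k^2 − 3k − 1.
Then a[k+1] = a[k] + (3k^2 + 9k + 1) = (k^3 + 3k^2 − 3k − 1) + (3k^2 + 9k + 1) = k^3 + 6k^2 + 6k,
and (k+1)^3 + 3·(k+1)^2 − 3·(k+1) − 1 = k^3 + 6k^2 + 6k.
This completes the inductive step, so a[m] = m^3 + 3m^2 − 3m − 1 for all m ≥ 1.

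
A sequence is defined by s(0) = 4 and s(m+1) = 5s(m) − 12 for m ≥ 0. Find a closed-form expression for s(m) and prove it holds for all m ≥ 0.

Claim: s(m) = 5^m + 3.

Base case: s(0) = 4, and 5^0 + 3 = 1 + 3 = 4.
Assume s(k) = 5^k + 3 for some k ≥ 0.
Then s(k+1) = 5s(k) − 12 = 5·(5^k + 3) − 12 = 5^{k+1} + 15 − 12 = 5^{k+1} + 3.
By induction, s(m) = 5^m + 3 for all m ≥ 0.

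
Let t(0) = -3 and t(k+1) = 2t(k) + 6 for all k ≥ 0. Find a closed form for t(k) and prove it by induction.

Claim: t(k) = 3·2^k − 6.

Base case: t(0) = -3, and 3·2^0 − 6 = 3 − 6 = -3.
Assume t(m) = 3·2^m − 6 for some m ≥ 0.
Then t(m+1) = 2t(m) + 6 = 2·(3·2^m − 6) + 6 = 6·2^m − 12 + 6 = 3·2^{m+1} − 6.
By induction, t(k) = 3·2^k − 6 for all k ≥ 0.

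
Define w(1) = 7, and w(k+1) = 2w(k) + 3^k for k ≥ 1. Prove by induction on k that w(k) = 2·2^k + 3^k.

Base case: w(1) = 7, and 2·2^1 + 3^1 = 4 + 3 = 7.
Assume w(r) = 2·2^r + 3^r for some r ≥ 1.
Then w(r+1) = 2w(r) + 3^r = 2·(2·2^r + 3^r) + 3^r = 2·2^{r+1} + 2·3^r + 3^r = 2·2^{r+1} + 3·3^r = 2·2^{r+1} + 3^{r+1}.
This completes the inductive step, so w(k) = 2·2^k + 3^k for all k ≥ 1.

w(k) = 2·2^k + 3^k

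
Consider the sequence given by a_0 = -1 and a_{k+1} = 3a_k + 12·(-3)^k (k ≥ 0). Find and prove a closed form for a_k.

Claim: a_k = 3^k − 2·(-3)^k.

Base case: a_0 = -1, and 3^0 − 2·(-3)^0 = 1 − 2 = -1.
Assume a_r = 3^r − 2·(-3)^r for some r ≥ 0.
Then a_{r+1} = 3a_r + 12·(-3)^r = 3·(3^r − 2·(-3)^r) + 12·(-3)^r = 3^{r+1} − 6·(-3)^r + 12·(-3)^r = 3^{r+1} + 6·(-3)^r = 3^{r+1} − 2·(-3)^{r+1}.
This completes the inductive step, so a_k = 3^k − 2·(-3)^k for all k ≥ 0.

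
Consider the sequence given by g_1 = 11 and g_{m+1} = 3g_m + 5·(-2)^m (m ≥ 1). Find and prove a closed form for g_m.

Claim: g_m = 3·3^m − (-2)^m.

Base case: g_1 = 11, and 3·3^1 − (-2)^1 = 9 + 2 = 11.
Assume g_r = 3·3^r − (-2)^r for some r ≥ 1.
Then g_{r+1} = 3g_r + 5·(-2)^r = 3·(3·3^r − (-2)^r) + 5·(-2)^r = 3·3^{r+1} − 3·(-2)^r + 5·(-2)^r = 3·3^{r+1} + 2·(-2)^r = 3·3^{r+1} − (-2)^{r+1}.
So the formula holds for r+1, and by induction g_m = 3·3^m − (-2)^m for all m ≥ 1.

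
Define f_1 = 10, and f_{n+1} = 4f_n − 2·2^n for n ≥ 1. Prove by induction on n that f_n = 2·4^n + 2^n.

Base case: f_1 = 10, and 2·4^1 + 2^1 = 8 + 2 = 10.
Assume f_m = 2·4^m + 2^m for some m ≥ 1.
Then f_{m+1} = 4f_m − 2·2^m = 4·(2·4^m + 2^m) − 2·2^m = 2·4^{m+1} + 4·2^m − 2·2^m = 2·4^{m+1} + 2·2^m = 2·4^{m+1} + 2^{m+1}.
So the formula holds for m+1, and by induction f_n = 2·4^n + 2^n for all n ≥ 1.

f_n = 2·4^n + 2^n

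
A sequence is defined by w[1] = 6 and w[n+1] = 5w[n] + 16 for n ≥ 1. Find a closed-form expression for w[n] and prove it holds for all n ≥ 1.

Claim: w[n] = 2·5^n − 4.

Base case: w[1] = 6, and 2·5^1 − 4 = 10 − 4 = 6.
Assume w[m] = 2·5^m − 4 for some m ≥ 1.
Then w[m+1] = 5w[m] + 16 = 5·(2·5^m − 4) + 16 = 10·5^m − 20 + 16 = 2·5^{m+1} − 4.
By induction, w[n] = 2·5^n − 4 for all n ≥ 1.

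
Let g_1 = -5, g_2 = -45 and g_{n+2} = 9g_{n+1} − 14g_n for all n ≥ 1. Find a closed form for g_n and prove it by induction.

Claim: g_n = -7^n + 2^n.

Base cases: g_1 = -5 and -7^1 + 2^1 = -5; g_2 = -45 and -7^2 + 2^2 = -45.
Assume g_j = -7^j + 2^j for all 1 ≤ j ≤ m, where m ≥ 2.
Then g_{m+1} = 9g_m − 14g_{m−1} = 9·(-7^m + 2^m) − 14·(-7^{m−1} + 2^{m−1}) = -(9·7 − 14)7^{m−1} + (9·2 − 14)2^{m−1} = -49·7^{m−1} + 4·2^{m−1} = -7^{m+1} + 2^{m+1}.
Hence g_n = -7^n + 2^n for every n ≥ 1, by strong induction.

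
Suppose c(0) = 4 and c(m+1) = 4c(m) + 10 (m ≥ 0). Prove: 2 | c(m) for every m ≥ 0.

Base case: c(0) = 4 = 2·2, so 2 | c(0).
Assume 2 | c(k), so c(k) = 2t for some integer t.
Then c(k+1) = 4c(k) + 10 = 4·(2t) + 10 = 2(4t + 5), so 2 | c(k+1).
So the property holds for k+1, and by induction 2 | c(m) for all m ≥ 0.

2 | c(m)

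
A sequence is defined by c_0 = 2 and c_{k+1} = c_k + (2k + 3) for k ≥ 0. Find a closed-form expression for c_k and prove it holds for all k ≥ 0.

Claim: c_k = k^2 + 2k + 2.

Base case: c_0 = 2, and 0^2 + 2·0 + 2 = 2.
Assume c_j = j^2 + 2j + 2.
Then c_{j+1} = c_j + (2j + 3) = (j^2 + 2j + 2) + (2j + 3) = j^2 + 4j + 5,
and (j+1)^2 + 2·(j+1) + 2 = j^2 + 4j + 5.
By induction, c_k = k^2 + 2k + 2 for all k ≥ 0.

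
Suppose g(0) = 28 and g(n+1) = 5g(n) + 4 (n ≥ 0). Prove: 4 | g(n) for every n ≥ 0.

Base case: g(0) = 28 = 4·7, so 4 | g(0).
Assume 4 | g(j), so g(j) = 4t for some integer t.
Then g(j+1) = 5g(j) + 4 = 5·(4t) + 4 = 4(5t + 1), so 4 | g(j+1).
By induction, 4 | g(n) for all n ≥ 0.

4 | g(n)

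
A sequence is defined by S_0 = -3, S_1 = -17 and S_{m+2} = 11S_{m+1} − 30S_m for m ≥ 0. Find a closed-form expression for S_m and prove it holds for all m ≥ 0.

Claim: S_m = -5^m − 2·6^m.

Base cases: S_0 = -3 and -5^0 − 2·6^0 = -3; S_1 = -17 and -5^1 − 2·6^1 = -17.
Assume S_i = -5^i − 2·6^i for all 0 ≤ i ≤ j, where j ≥ 1.
Then S_{j+1} = 11S_j − 30S_{j−1} = 11·(-5^j − 2·6^j) − 30·(-5^{j−1} − 2·6^{j−1}) = -(11·5 − 30)5^{j−1} − 2·(11·6 − 30)6^{j−1} = -25·5^{j−1} − 72·6^{j−1} = -5^{j+1} − 2·6^{j+1}.
So the formula holds for j+1, and by strong induction S_m = -5^m − 2·6^m for all m ≥ 0.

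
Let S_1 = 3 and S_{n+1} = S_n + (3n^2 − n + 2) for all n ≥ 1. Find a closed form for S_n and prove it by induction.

Claim: S_n = n^3 − 2n^2 + 3n + 1.

Base case: S_1 = 3, and 1^3 − 2·1^2 + 3·1 + 1 = 3.
Assume S_k = k^3 − 2k^2 + 3k + 1.
Then S_{k+1} = S_k + (3k^2 − k + 2) = (k^3 − 2k^2 + 3k + 1) + (3k^2 − k + 2) = k^3 + k^2 + 2k + 3,
and (k+1)^3 − 2·(k+1)^2 + 3·(k+1) + 1 = k^3 + k^2 + 2k + 3.
Hence S_n = n^3 − 2n^2 + 3n + 1 for every n ≥ 1, by induction.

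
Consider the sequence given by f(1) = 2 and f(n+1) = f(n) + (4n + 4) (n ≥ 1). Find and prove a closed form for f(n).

Claim: f(n) = 2n^2 + 2n − 2.

Base case: f(1) = 2, and 2·1^2 + 2·1 − 2 = 2.
Assume f(j) = 2j^2 + 2j − 2.
Then f(j+1) = f(j) + (4j + 4) = (2j^2 + 2j − 2) + (4j + 4) = 2j^2 + 6j + 2,
and 2·(j+1)^2 + 2·(j+1) − 2 = 2j^2 + 6j + 2.
Hence f(n) = 2n^2 + 2n − 2 for every n ≥ 1, by induction.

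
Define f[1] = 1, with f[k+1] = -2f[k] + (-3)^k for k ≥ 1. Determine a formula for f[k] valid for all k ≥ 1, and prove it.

Claim: f[k] = (-2)^k − (-3)^k.

Base case: f[1] = 1, and (-2)^1 − (-3)^1 = -2 + 3 = 1.
Assume f[m] = (-2)^m − (-3)^m for some m ≥ 1.
Then f[m+1] = -2f[m] + (-3)^m = -2·((-2)^m − (-3)^m) + (-3)^m = (-2)^{m+1} + 2·(-3)^m + (-3)^m = (-2)^{m+1} + 3·(-3)^m = (-2)^{m+1} − (-3)^{m+1}.
Hence f[k] = (-2)^k − (-3)^k for every k ≥ 1, by induction.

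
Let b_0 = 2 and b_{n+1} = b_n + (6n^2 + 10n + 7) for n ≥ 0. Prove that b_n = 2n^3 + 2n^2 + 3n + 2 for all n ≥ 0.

Base case: b_0 = 2, and 2·0^3 + 2·0^2 + 3·0 + 2 = 2.
Assume b_j = 2j^3 + 2j^2 + 3j + 2.
Then b_{j+1} = b_j + (6j^2 + 10j + 7) = (2j^3 + 2j^2 + 3j + 2) + (6j^2 + 10j + 7) = 2j^3 + 8j^2 + 13j + 9,
and 2·(j+1)^3 + 2·(j+1)^2 + 3·(j+1) + 2 = 2j^3 + 8j^2 + 13j + 9.
Hence b_n = 2n^3 + 2n^2 + 3n + 2 for every n ≥ 0, by induction.

b_n = 2n^3 + 2n^2 + 3n + 2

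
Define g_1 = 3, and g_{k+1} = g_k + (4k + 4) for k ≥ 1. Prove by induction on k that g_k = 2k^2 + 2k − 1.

Base case: g_1 = 3, and 2·1^2 + 2·1 − 1 = 3.
Assume g_r = 2r^2 + 2r − 1.
Then g_{r+1} = g_r + (4r + 4) = (2r^2 + 2r − 1) + (4r + 4) = 2r^2 + 6r + 3,
and 2·(r+1)^2 + 2·(r+1) − 1 = 2r^2 + 6r + 3.
Hence g_k = 2k^2 + 2k − 1 for every k ≥ 1, by induction.

g_k = 2k^2 + 2k − 1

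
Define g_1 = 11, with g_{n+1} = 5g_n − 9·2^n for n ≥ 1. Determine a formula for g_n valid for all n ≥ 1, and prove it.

Claim: g_n = 5^n + 3·2^n.

Base case: g_1 = 11, and 5^1 + 3·2^1 = 5 + 6 = 11.
Assume g_m = 5^m + 3·2^m for some m ≥ 1.
Then g_{m+1} = 5g_m − 9·2^m = 5·(5^m + 3·2^m) − 9·2^m = 5^{m+1} + 15·2^m − 9·2^m = 5^{m+1} + 6·2^m = 5^{m+1} + 3·2^{m+1}.
This completes the inductive step, so g_n = 5^n + 3·2^n for all n ≥ 1.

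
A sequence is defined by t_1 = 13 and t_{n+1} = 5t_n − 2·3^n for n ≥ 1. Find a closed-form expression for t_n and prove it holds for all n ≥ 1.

Claim: t_n = 2·5^n + 3^n.

Base case: t_1 = 13, and 2·5^1 + 3^1 = 10 + 3 = 13.
Assume t_r = 2·5^r + 3^r for some r ≥ 1.
Then t_{r+1} = 5t_r − 2·3^r = 5·(2·5^r + 3^r) − 2·3^r = 2·5^{r+1} + 5·3^r − 2·3^r = 2·5^{r+1} + 3·3^r = 2·5^{r+1} + 3^{r+1}.
So the formula holds for r+1, and by induction t_n = 2·5^n + 3^n for all n ≥ 1.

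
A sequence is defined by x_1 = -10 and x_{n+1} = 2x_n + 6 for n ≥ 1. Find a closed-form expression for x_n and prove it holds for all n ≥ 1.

Claim: x_n = -2^{n+1} − 6.

Base case: x_1 = -10, and -2^{1+1} − 6 = -4 − 6 = -10.
Assume x_r = -2^{r+1} − 6 for some r ≥ 1.
Then x_{r+1} = 2x_r + 6 = 2·(-2^{r+1} − 6) + 6 = -2^{r+2} − 12 + 6 = -2^{r+2} − 6.
This completes the inductive step, so x_n = -2^{n+1} − 6 for all n ≥ 1.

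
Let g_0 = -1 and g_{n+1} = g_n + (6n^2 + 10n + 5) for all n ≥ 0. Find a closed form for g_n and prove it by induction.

Claim: g_n = 2n^3 + 2n^2 + n − 1.

Base case: g_0 = -1, and 2·0^3 + 2·0^2 + 0 − 1 = -1.
Assume g_r = 2r^3 + 2r^2 + r − 1.
Then g_{r+1} = g_r + (6r^2 + 10r + 5) = (2r^3 + 2r^2 + r − 1) + (6r^2 + 10r + 5) = 2r^3 + 8r^2 + 11r + 4,
and 2·(r+1)^3 + 2·(r+1)^2 + (r+1) − 1 = 2r^3 + 8r^2 + 11r + 4.
By induction, g_n = 2n^3 + 2n^2 + n − 1 for all n ≥ 0.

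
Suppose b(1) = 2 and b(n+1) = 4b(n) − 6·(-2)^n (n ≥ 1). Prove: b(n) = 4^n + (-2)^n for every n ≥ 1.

Base case: b(1) = 2, and 4^1 + (-2)^1 = 4 − 2 = 2.
Assume b(r) = 4^r + (-2)^r for some r ≥ 1.
Then b(r+1) = 4b(r) − 6·(-2)^r = 4·(4^r + (-2)^r) − 6·(-2)^r = 4^{r+1} + 4·(-2)^r − 6·(-2)^r = 4^{r+1} − 2·(-2)^r = 4^{r+1} + (-2)^{r+1}.
This completes the inductive step, so b(n) = 4^n + (-2)^n for all n ≥ 1.

b(n) = 4^n + (-2)^n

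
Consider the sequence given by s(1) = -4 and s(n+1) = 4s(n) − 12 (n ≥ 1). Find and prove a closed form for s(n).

Claim: s(n) = -2·4^n + 4.

Base case: s(1) = -4, and -2·4^1 + 4 = -8 + 4 = -4.
Assume s(k) = -2·4^k + 4 for some k ≥ 1.
Then s(k+1) = 4s(k) − 12 = 4·(-2·4^k + 4) − 12 = -8·4^k + 16 − 12 = -2·4^{k+1} + 4.
Hence s(n) = -2·4^n + 4 for every n ≥ 1, by induction.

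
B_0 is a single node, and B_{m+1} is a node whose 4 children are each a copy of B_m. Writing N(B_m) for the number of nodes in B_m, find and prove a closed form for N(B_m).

Claim: N(B_m) = (4^{m+1} − 1)/3.

Base case: N(B_0) = 1, and (4^{0+1} − 1)/3 = 1.
Assume N(B_j) = (4^{j+1} − 1)/3.
Then N(B_{j+1}) = 1 + 4N(B_j) = 1 + 4·(4^{j+1} − 1)/3 = 1 + (4^{j+2} − 4)/3 = (3 + 4^{j+2} − 4)/3 = (4^{j+2} − 1)/3.
Hence N(B_m) = (4^{m+1} − 1)/3 for every m ≥ 0, by induction.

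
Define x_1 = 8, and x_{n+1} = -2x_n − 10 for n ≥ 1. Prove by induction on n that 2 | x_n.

Base case: x_1 = 8 = 2·4, so 2 | x_1.
Assume 2 | x_r, so x_r = 2t for some integer t.
Then x_{r+1} = -2x_r − 10 = -2·(2t) − 10 = 2(-2t − 5), so 2 | x_{r+1}.
By induction, 2 | x_n for all n ≥ 1.

2 | x_n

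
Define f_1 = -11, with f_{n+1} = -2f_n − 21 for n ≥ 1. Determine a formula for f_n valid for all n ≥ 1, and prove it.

Claim: f_n = 2·(-2)^n − 7.

Base case: f_1 = -11, and 2·(-2)^1 − 7 = -4 − 7 = -11.
Assume f_m = 2·(-2)^m − 7 for some m ≥ 1.
Then f_{m+1} = -2f_m − 21 = -2·(2·(-2)^m − 7) − 21 = -4·(-2)^m + 14 − 21 = 2·(-2)^{m+1} − 7.
This completes the inductive step, so f_n = 2·(-2)^n − 7 for all n ≥ 1.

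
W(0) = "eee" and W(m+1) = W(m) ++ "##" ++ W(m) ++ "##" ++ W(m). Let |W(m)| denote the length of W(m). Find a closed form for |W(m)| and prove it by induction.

Claim: |W(m)| = 5·3^m − 2.

Base case: |W(0)| = 3, and 5·3^0 − 2 = 3.
Assume |W(k)| = 5·3^k − 2.
Then |W(k+1)| = 3|W(k)| + 4 = 3(5·3^k − 2) + 4 = 5·3^{k+1} − 6 + 4 = 5·3^{k+1} − 2.
So the formula holds for k+1, and by induction |W(m)| = 5·3^m − 2 for all m ≥ 0.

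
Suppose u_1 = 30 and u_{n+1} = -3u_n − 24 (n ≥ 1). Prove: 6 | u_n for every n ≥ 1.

Base case: u_1 = 30 = 6·5, so 6 | u_1.
Assume 6 | u_k, so u_k = 6t for some integer t.
Then u_{k+1} = -3u_k − 24 = -3·(6t) − 24 = 6(-3t − 4), so 6 | u_{k+1}.
So the property holds for k+1, and by induction 6 | u_n for all n ≥ 1.

6 | u_n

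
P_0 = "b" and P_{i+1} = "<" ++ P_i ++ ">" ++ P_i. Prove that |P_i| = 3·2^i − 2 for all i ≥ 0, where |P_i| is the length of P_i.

Base case: |P_0| = 1, and 3·2^0 − 2 = 1.
Assume |P_j| = 3·2^j − 2.
Then |P_{j+1}| = 1 + |P_j| + 1 + |P_j| = 2|P_j| + 2 = 2(3·2^j − 2) + 2 = 3·2^{j+1} − 4 + 2 = 3·2^{j+1} − 2.
So the formula holds for j+1, and by induction |P_i| = 3·2^i − 2 for all i ≥ 0.

|P_i| = 3·2^i − 2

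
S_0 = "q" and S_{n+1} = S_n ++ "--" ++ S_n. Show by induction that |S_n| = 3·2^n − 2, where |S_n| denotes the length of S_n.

Base case: |S_0| = 1, and 3·2^0 − 2 = 1.
Assume |S_k| = 3·2^k − 2.
Then |S_{k+1}| = |S_k| + 2 + |S_k| = 2|S_k| + 2 = 2(3·2^k − 2) + 2 = 3·2^{k+1} − 4 + 2 = 3·2^{k+1} − 2.
By induction, |S_n| = 3·2^n − 2 for all n ≥ 0.

|S_n| = 3·2^n − 2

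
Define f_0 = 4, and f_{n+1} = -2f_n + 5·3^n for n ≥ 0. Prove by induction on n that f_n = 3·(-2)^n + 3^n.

Base case: f_0 = 4, and 3·(-2)^0 + 3^0 = 3 + 1 = 4.
Assume f_r = 3·(-2)^r + 3^r for some r ≥ 0.
Then f_{r+1} = -2f_r + 5·3^r = -2·(3·(-2)^r + 3^r) + 5·3^r = 3·(-2)^{r+1} − 2·3^r + 5·3^r = 3·(-2)^{r+1} + 3·3^r = 3·(-2)^{r+1} + 3^{r+1}.
This completes the inductive step, so f_n = 3·(-2)^n + 3^n for all n ≥ 0.

f_n = 3·(-2)^n + 3^n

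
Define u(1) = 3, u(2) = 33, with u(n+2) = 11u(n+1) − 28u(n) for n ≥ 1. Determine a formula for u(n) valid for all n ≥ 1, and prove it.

Claim: u(n) = 7^n − 4^n.

Base cases: u(1) = 3 and 7^1 − 4^1 = 3; u(2) = 33 and 7^2 − 4^2 = 33.
Assume u(j) = 7^j − 4^j for all 1 ≤ j ≤ m, where m ≥ 2.
Then u(m+1) = 11u(m) − 28u(m−1) = 11·(7^m − 4^m) − 28·(7^{m−1} − 4^{m−1}) = (11·7 − 28)7^{m−1} − (11·4 − 28)4^{m−1} = 49·7^{m−1} − 16·4^{m−1} = 7^{m+1} − 4^{m+1}.
This completes the inductive step, so u(n) = 7^n − 4^n for all n ≥ 1.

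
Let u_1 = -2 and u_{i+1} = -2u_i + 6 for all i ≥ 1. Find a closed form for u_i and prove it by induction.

Claim: u_i = 2·(-2)^i + 2.

Base case: u_1 = -2, and 2·(-2)^1 + 2 = -4 + 2 = -2.
Assume u_j = 2·(-2)^j + 2 for some j ≥ 1.
Then u_{j+1} = -2u_j + 6 = -2·(2·(-2)^j + 2) + 6 = -4·(-2)^j − 4 + 6 = 2·(-2)^{j+1} + 2.
This completes the inductive step, so u_i = 2·(-2)^i + 2 for all i ≥ 1.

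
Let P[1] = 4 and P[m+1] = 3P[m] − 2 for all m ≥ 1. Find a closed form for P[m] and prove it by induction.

Claim: P[m] = 3^m + 1.

Base case: P[1] = 4, and 3^1 + 1 = 3 + 1 = 4.
Assume P[k] = 3^k + 1 for some k ≥ 1.
Then P[k+1] = 3P[k] − 2 = 3·(3^k + 1) − 2 = 3^{k+1} + 3 − 2 = 3^{k+1} + 1.
Hence P[m] = 3^m + 1 for every m ≥ 1, by induction.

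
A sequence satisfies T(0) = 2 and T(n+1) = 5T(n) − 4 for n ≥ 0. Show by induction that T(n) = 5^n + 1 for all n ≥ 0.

Base case: T(0) = 2, and 5^0 + 1 = 1 + 1 = 2.
Assume T(m) = 5^m + 1 for some m ≥ 0.
Then T(m+1) = 5T(m) − 4 = 5·(5^m + 1) − 4 = 5^{m+1} + 5 − 4 = 5^{m+1} + 1.
By induction, T(n) = 5^n + 1 for all n ≥ 0.

T(n) = 5^n + 1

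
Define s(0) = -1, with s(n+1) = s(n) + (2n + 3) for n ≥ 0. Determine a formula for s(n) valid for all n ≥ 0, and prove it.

Claim: s(n) = n^2 + 2n − 1.

Base case: s(0) = -1, and 0^2 + 2·0 − 1 = -1.
Assume s(m) = m^2 + 2m − 1.
Then s(m+1) = s(m) + (2m + 3) = (m^2 + 2m − 1) + (2m + 3) = m^2 + 4m + 2,
and (m+1)^2 + 2·(m+1) − 1 = m^2 + 4m + 2.
This completes the inductive step, so s(n) = n^2 + 2n − 1 for all n ≥ 0.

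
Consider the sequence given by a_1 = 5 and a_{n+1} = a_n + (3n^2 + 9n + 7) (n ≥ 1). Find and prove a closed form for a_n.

Claim: a_n = n^3 + 3n^2 + 3n − 2.

Base case: a_1 = 5, and 1^3 + 3·1^2 + 3·1 − 2 = 5.
Assume a_k = k^3 + 3k^2 + 3k − 2.
Then a_{k+1} = a_k + (3k^2 + 9k + 7) = (k^3 + 3k^2 + 3k − 2) + (3k^2 + 9k + 7) = k^3 + 6k^2 + 12k + 5,
and (k+1)^3 + 3·(k+1)^2 + 3·(k+1) − 2 = k^3 + 6k^2 + 12k + 5.
This completes the inductive step, so a_n = n^3 + 3n^2 + 3n − 2 for all n ≥ 1.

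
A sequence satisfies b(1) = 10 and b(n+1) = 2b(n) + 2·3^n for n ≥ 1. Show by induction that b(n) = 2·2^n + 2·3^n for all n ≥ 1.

Base case: b(1) = 10, and 2·2^1 + 2·3^1 = 4 + 6 = 10.
Assume b(k) = 2·2^k + 2·3^k for some k ≥ 1.
Then b(k+1) = 2b(k) + 2·3^k = 2·(2·2^k + 2·3^k) + 2·3^k = 2·2^{k+1} + 4·3^k + 2·3^k = 2·2^{k+1} + 6·3^k = 2·2^{k+1} + 2·3^{k+1}.
By induction, b(n) = 2·2^n + 2·3^n for all n ≥ 1.

b(n) = 2·2^n + 2·3^n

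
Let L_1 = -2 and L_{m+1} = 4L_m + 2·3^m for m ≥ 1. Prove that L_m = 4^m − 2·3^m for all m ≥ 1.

Base case: L_1 = -2, and 4^1 − 2·3^1 = 4 − 6 = -2.
Assume L_j = 4^j − 2·3^j for some j ≥ 1.
Then L_{j+1} = 4L_j + 2·3^j = 4·(4^j − 2·3^j) + 2·3^j = 4^{j+1} − 8·3^j + 2·3^j = 4^{j+1} − 6·3^j = 4^{j+1} − 2·3^{j+1}.
Hence L_m = 4^m − 2·3^m for every m ≥ 1, by induction.

L_m = 4^m − 2·3^m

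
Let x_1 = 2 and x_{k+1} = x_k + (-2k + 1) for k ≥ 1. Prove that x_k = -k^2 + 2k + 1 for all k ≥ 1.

Base case: x_1 = 2, and -1^2 + 2·1 + 1 = 2.
Assume x_r = -r^2 + 2r + 1.
Then x_{r+1} = x_r + (-2r + 1) = (-r^2 + 2r + 1) + (-2r + 1) = -r^2 + 2,
and -(r+1)^2 + 2·(r+1) + 1 = -r^2 + 2.
This completes the inductive step, so x_k = -k^2 + 2k + 1 for all k ≥ 1.

x_k = -k^2 + 2k + 1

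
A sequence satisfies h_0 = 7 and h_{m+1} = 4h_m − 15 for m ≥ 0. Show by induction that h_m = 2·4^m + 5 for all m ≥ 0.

Base case: h_0 = 7, and 2·4^0 + 5 = 2 + 5 = 7.
Assume h_j = 2·4^j + 5 for some j ≥ 0.
Then h_{j+1} = 4h_j − 15 = 4·(2·4^j + 5) − 15 = 8·4^j + 20 − 15 = 2·4^{j+1} + 5.
Hence h_m = 2·4^m + 5 for every m ≥ 0, by induction.

h_m = 2·4^m + 5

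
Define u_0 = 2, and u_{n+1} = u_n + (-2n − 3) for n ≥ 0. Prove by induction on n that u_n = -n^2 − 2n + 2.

Base case: u_0 = 2, and -0^2 − 2·0 + 2 = 2.
Assume u_k = -k^2 − 2k + 2.
Then u_{k+1} = u_k + (-2k − 3) = (-k^2 − 2k + 2) + (-2k − 3) = -k^2 − 4k − 1,
and -(k+1)^2 − 2·(k+1) + 2 = -k^2 − 4k − 1.
By induction, u_n = -n^2 − 2n + 2 for all n ≥ 0.

u_n = -n^2 − 2n + 2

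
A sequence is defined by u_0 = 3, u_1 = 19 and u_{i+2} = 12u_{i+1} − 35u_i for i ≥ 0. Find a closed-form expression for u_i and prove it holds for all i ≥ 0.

Claim: u_i = 2·7^i + 5^i.

Base cases: u_0 = 3 and 2·7^0 + 5^0 = 3; u_1 = 19 and 2·7^1 + 5^1 = 19.
Assume u_j = 2·7^j + 5^j for all 0 ≤ j ≤ r, where r ≥ 1.
Then u_{r+1} = 12u_r − 35u_{r−1} = 12·(2·7^r + 5^r) − 35·(2·7^{r−1} + 5^{r−1}) = 2·(12·7 − 35)7^{r−1} + (12·5 − 35)5^{r−1} = 98·7^{r−1} + 25·5^{r−1} = 2·7^{r+1} + 5^{r+1}.
This completes the inductive step, so u_i = 2·7^i + 5^i for all i ≥ 0.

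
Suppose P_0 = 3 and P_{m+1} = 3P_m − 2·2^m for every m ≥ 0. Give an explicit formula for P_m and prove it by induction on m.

Claim: P_m = 3^m + 2·2^m.

Base case: P_0 = 3, and 3^0 + 2·2^0 = 1 + 2 = 3.
Assume P_k = 3^k + 2·2^k for some k ≥ 0.
Then P_{k+1} = 3P_k − 2·2^k = 3·(3^k + 2·2^k) − 2·2^k = 3^{k+1} + 6·2^k − 2·2^k = 3^{k+1} + 4·2^k = 3^{k+1} + 2·2^{k+1}.
By induction, P_m = 3^m + 2·2^m for all m ≥ 0.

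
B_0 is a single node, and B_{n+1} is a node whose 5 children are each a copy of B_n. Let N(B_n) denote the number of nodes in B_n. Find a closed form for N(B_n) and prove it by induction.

Claim: N(B_n) = (5^{n+1} − 1)/4.

Base case: N(B_0) = 1, and (5^{0+1} − 1)/4 = 1.
Assume N(B_r) = (5^{r+1} − 1)/4.
Then N(B_{r+1}) = 1 + 5N(B_r) = 1 + 5·(5^{r+1} − 1)/4 = 1 + (5^{r+2} − 5)/4 = (4 + 5^{r+2} − 5)/4 = (5^{r+2} − 1)/4.
So the formula holds for r+1, and by induction N(B_n) = (5^{n+1} − 1)/4 for all n ≥ 0.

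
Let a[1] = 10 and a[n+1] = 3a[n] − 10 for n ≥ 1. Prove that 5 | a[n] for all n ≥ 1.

Base case: a[1] = 10 = 5·2, so 5 | a[1].
Assume 5 | a[k], so a[k] = 5t for some integer t.
Then a[k+1] = 3a[k] − 10 = 3·(5t) − 10 = 5(3t − 2), so 5 | a[k+1].
This completes the inductive step, so 5 | a[n] for all n ≥ 1.

5 | a[n]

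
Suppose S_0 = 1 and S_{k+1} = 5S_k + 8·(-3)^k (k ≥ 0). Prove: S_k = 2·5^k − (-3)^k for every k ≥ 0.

Base case: S_0 = 1, and 2·5^0 − (-3)^0 = 2 − 1 = 1.
Assume S_j = 2·5^j − (-3)^j for some j ≥ 0.
Then S_{j+1} = 5S_j + 8·(-3)^j = 5·(2·5^j − (-3)^j) + 8·(-3)^j = 2·5^{j+1} − 5·(-3)^j + 8·(-3)^j = 2·5^{j+1} + 3·(-3)^j = 2·5^{j+1} − (-3)^{j+1}.
This completes the inductive step, so S_k = 2·5^k − (-3)^k for all k ≥ 0.

S_k = 2·5^k − (-3)^k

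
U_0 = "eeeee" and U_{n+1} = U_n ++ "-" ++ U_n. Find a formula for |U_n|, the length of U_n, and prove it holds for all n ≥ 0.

Claim: |U_n| = 6·2^n − 1.

Base case: |U_0| = 5, and 6·2^0 − 1 = 5.
Assume |U_j| = 6·2^j − 1.
Then |U_{j+1}| = |U_j| + 1 + |U_j| = 2|U_j| + 1 = 2(6·2^j − 1) + 1 = 6·2^{j+1} − 2 + 1 = 6·2^{j+1} − 1.
By induction, |U_n| = 6·2^n − 1 for all n ≥ 0.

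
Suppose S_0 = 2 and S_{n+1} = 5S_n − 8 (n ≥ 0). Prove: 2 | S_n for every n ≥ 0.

Base case: S_0 = 2 = 2·1, so 2 | S_0.
Assume 2 | S_m, so S_m = 2t for some integer t.
Then S_{m+1} = 5S_m − 8 = 5·(2t) − 8 = 2(5t − 4), so 2 | S_{m+1}.
So the property holds for m+1, and by induction 2 | S_n for all n ≥ 0.

2 | S_n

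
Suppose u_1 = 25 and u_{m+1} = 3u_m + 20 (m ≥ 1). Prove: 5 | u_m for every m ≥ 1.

Base case: u_1 = 25 = 5·5, so 5 | u_1.
Assume 5 | u_k, so u_k = 5t for some integer t.
Then u_{k+1} = 3u_k + 20 = 3·(5t) + 20 = 5(3t + 4), so 5 | u_{k+1}.
This completes the inductive step, so 5 | u_m for all m ≥ 1.

5 | u_m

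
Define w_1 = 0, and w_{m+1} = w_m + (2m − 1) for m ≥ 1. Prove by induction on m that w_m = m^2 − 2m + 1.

Base case: w_1 = 0, and 1^2 − 2·1 + 1 = 0.
Assume w_k = k^2 − 2k + 1.
Then w_{k+1} = w_k + (2k − 1) = (k^2 − 2k + 1) + (2k − 1) = k^2,
and (k+1)^2 − 2·(k+1) + 1 = k^2.
This completes the inductive step, so w_m = m^2 − 2m + 1 for all m ≥ 1.

w_m = m^2 − 2m + 1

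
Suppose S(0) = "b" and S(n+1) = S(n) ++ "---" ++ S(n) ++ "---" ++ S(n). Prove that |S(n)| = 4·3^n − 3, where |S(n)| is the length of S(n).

Base case: |S(0)| = 1, and 4·3^0 − 3 = 1.
Assume |S(m)| = 4·3^m − 3.
Then |S(m+1)| = 3|S(m)| + 6 = 3(4·3^m − 3) + 6 = 4·3^{m+1} − 9 + 6 = 4·3^{m+1} − 3.
This completes the inductive step, so |S(n)| = 4·3^n − 3 for all n ≥ 0.

|S(n)| = 4·3^n − 3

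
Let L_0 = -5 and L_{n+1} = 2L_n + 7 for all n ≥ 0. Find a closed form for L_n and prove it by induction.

Claim: L_n = 2^{n+1} − 7.

Base case: L_0 = -5, and 2^{0+1} − 7 = 2 − 7 = -5.
Assume L_k = 2^{k+1} − 7 for some k ≥ 0.
Then L_{k+1} = 2L_k + 7 = 2·(2^{k+1} − 7) + 7 = 2^{k+2} − 14 + 7 = 2^{k+2} − 7.
By induction, L_n = 2^{n+1} − 7 for all n ≥ 0.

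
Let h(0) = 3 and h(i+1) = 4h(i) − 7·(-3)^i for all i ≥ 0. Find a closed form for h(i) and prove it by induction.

Claim: h(i) = 2·4^i + (-3)^i.

Base case: h(0) = 3, and 2·4^0 + (-3)^0 = 2 + 1 = 3.
Assume h(j) = 2·4^j + (-3)^j for some j ≥ 0.
Then h(j+1) = 4h(j) − 7·(-3)^j = 4·(2·4^j + (-3)^j) − 7·(-3)^j = 2·4^{j+1} + 4·(-3)^j − 7·(-3)^j = 2·4^{j+1} − 3·(-3)^j = 2·4^{j+1} + (-3)^{j+1}.
By induction, h(i) = 2·4^i + (-3)^i for all i ≥ 0.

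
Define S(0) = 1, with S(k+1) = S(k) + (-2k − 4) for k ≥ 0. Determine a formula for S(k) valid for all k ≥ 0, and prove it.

Claim: S(k) = -k^2 − 3k + 1.

Base case: S(0) = 1, and -0^2 − 3·0 + 1 = 1.
Assume S(r) = -r^2 − 3r + 1.
Then S(r+1) = S(r) + (-2r − 4) = (-r^2 − 3r + 1) + (-2r − 4) = -r^2 − 5r − 3,
and -(r+1)^2 − 3·(r+1) + 1 = -r^2 − 5r − 3.
This completes the inductive step, so S(k) = -k^2 − 3k + 1 for all k ≥ 0.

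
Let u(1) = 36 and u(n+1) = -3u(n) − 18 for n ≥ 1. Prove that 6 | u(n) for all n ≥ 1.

Base case: u(1) = 36 = 6·6, so 6 | u(1).
Assume 6 | u(m), so u(m) = 6t for some integer t.
Then u(m+1) = -3u(m) − 18 = -3·(6t) − 18 = 6(-3t − 3), so 6 | u(m+1).
This completes the inductive step, so 6 | u(n) for all n ≥ 1.

6 | u(n)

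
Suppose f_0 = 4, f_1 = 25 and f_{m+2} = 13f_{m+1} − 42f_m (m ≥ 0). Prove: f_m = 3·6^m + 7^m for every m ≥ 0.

Base cases: f_0 = 4 and 3·6^0 + 7^0 = 4; f_1 = 25 and 3·6^1 + 7^1 = 25.
Assume f_j = 3·6^j + 7^j for all 0 ≤ j ≤ r, where r ≥ 1.
Then f_{r+1} = 13f_r − 42f_{r−1} = 13·(3·6^r + 7^r) − 42·(3·6^{r−1} + 7^{r−1}) = 3·(13·6 − 42)6^{r−1} + (13·7 − 42)7^{r−1} = 108·6^{r−1} + 49·7^{r−1} = 3·6^{r+1} + 7^{r+1}.
This completes the inductive step, so f_m = 3·6^m + 7^m for all m ≥ 0.

f_m = 3·6^m + 7^m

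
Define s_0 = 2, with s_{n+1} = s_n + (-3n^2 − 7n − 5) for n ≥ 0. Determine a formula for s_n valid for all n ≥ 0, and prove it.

Claim: s_n = -n^3 − 2n^2 − 2n + 2.

Base case: s_0 = 2, and -0^3 − 2·0^2 − 2·0 + 2 = 2.
Assume s_m = -m^3 − 2m^2 − 2m + 2.
Then s_{m+1} = s_m + (-3m^2 − 7m − 5) = (-m^3 − 2m^2 − 2m + 2) + (-3m^2 − 7m − 5) = -m^3 − 5m^2 − 9m − 3,
and -(m+1)^3 − 2·(m+1)^2 − 2·(m+1) + 2 = -m^3 − 5m^2 − 9m − 3.
Hence s_n = -n^3 − 2n^2 − 2n + 2 for every n ≥ 0, by induction.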